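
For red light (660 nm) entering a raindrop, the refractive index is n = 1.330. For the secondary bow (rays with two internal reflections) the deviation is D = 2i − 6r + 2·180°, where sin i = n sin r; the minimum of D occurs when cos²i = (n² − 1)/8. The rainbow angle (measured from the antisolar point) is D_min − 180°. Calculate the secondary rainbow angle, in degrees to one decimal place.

50.1°

cos²i = (1.76890 − 1)/8 = 0.09611; i = arccos(0.31002) = 71.940°.
sin r = sin 71.940°/1.330 = 0.71483; r = 45.630°.
D_min = 2·71.940° − 6·45.630° + 360° = 230.101°.
Rainbow angle = D_min − 180° = 50.101°.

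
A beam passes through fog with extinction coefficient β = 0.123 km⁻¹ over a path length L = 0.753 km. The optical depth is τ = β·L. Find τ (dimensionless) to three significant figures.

τ = β·L = 0.123 × 0.753 = 0.0926.

0.0926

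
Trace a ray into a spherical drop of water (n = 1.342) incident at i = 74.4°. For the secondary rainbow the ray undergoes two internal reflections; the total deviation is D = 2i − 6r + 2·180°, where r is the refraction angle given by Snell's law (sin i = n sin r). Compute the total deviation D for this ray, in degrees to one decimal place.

233.6°

sin r = sin 74.4° / 1.342 = 0.9632/1.342 = 0.7177; r = 45.87°.
D = 2·74.4° − 6·45.87° + 2·180° = 148.80° − 275.19° + 360° = 233.61°.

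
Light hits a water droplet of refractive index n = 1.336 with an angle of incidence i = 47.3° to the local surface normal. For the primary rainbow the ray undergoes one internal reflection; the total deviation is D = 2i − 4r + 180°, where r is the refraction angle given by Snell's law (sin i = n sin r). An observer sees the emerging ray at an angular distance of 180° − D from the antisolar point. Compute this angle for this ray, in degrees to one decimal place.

38.9°

sin r = sin 47.3° / 1.336 = 0.7349/1.336 = 0.5501; r = 33.37°.
D = 2·47.3° − 4·33.37° + 180° = 94.60° − 133.49° + 180° = 141.11°.
Angle from antisolar point = 180° − D = 38.89°.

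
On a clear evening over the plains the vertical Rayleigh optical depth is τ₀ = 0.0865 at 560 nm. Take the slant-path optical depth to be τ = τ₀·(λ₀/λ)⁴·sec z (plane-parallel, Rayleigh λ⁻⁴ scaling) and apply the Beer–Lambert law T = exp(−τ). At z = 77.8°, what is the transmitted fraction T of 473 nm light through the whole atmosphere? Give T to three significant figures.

sec 77.8° = 4.7321.
τ = 0.0865 × (560/473)⁴ × 4.7321 = 0.0865 × 1.9648 × 4.7321 = 0.8042.
T = exp(−0.8042) = 0.4474.

0.447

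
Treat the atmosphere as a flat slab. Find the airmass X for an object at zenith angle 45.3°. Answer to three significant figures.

1.42

X = sec z = 1/cos 45.3° = 1/0.7034 = 1.4217.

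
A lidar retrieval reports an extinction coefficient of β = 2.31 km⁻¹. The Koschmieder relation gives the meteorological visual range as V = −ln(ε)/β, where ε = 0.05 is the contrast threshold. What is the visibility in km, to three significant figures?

V = −ln(0.05) / 2.31 = 2.996 / 2.31 = 1.2969 km.

1.30 km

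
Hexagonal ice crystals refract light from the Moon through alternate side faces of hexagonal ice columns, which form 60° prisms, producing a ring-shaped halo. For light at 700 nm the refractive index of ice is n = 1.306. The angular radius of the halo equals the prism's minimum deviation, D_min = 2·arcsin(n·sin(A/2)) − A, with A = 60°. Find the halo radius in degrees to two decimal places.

n·sin(A/2) = 1.306 × sin 30° = 1.306 × 0.5000 = 0.6530.
D_min = 2·arcsin(0.6530) − 60° = 2 × 40.768° − 60° = 21.536°.

21.54°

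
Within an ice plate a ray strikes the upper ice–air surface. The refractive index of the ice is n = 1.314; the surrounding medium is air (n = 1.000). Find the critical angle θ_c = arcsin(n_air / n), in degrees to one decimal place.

49.6°

sin θ_c = n_air / n = 1.000 / 1.314 = 0.7610.
θ_c = arcsin(0.7610) = 49.56°.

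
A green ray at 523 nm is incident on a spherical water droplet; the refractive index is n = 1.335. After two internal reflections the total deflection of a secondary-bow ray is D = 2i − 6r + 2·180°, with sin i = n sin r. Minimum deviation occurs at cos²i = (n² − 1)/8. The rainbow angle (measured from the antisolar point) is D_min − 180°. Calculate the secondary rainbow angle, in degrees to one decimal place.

51.4°

cos²i = (1.78222 − 1)/8 = 0.09778; i = arccos(0.31269) = 71.778°.
sin r = sin 71.778°/1.335 = 0.71150; r = 45.357°.
D_min = 2·71.778° − 6·45.357° + 360° = 231.414°.
Rainbow angle = D_min − 180° = 51.414°.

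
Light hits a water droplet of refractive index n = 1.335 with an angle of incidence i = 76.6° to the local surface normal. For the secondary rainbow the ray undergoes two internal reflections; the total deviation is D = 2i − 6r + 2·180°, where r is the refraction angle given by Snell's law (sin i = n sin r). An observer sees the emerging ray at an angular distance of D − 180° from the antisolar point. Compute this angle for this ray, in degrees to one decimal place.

sin r = sin 76.6° / 1.335 = 0.9728/1.335 = 0.7287; r = 46.78°.
D = 2·76.6° − 6·46.78° + 2·180° = 153.20° − 280.65° + 360° = 232.55°.
Angle from antisolar point = D − 180° = 52.55°.

52.5°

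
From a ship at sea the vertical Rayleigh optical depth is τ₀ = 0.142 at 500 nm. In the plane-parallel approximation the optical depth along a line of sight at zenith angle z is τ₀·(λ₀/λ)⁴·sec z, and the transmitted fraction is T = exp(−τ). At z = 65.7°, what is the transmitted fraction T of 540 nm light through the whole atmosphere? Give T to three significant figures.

0.776

sec 65.7° = 2.4300.
τ = 0.142 × (500/540)⁴ × 2.4300 = 0.142 × 0.7350 × 2.4300 = 0.2536.
T = exp(−0.2536) = 0.7760.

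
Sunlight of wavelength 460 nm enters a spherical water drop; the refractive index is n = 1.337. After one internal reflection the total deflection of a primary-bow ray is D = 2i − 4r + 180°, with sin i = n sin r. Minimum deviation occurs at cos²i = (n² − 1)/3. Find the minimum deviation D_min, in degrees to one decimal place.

cos²i = (1.78757 − 1)/3 = 0.26252; i = arccos(0.51237) = 59.178°.
sin r = sin 59.178°/1.337 = 0.64231; r = 39.964°.
D_min = 2·59.178° − 4·39.964° + 180° = 138.500°.

138.5°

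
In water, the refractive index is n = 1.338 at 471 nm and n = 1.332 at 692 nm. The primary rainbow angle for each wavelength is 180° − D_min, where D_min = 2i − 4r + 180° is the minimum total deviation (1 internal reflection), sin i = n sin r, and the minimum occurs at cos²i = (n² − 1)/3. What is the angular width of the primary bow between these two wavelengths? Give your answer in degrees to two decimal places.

At 471 nm (n = 1.338): cos²i = 0.26341 → i = 59.120°, r = 39.899°, D_min = 138.643°, rainbow angle = 41.357°.
At 692 nm (n = 1.332): cos²i = 0.25807 → i = 59.469°, r = 40.290°, D_min = 137.776°, rainbow angle = 42.224°.
Angular width = |41.357° − 42.224°| = 0.867°.

0.87°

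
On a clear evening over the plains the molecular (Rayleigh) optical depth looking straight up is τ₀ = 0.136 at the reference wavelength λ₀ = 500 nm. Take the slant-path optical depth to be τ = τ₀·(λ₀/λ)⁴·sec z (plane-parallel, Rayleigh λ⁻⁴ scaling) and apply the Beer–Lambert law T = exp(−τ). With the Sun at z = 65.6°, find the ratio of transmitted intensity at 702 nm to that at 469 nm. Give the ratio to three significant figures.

1.41

Airmass: sec 65.6° = 2.4207.
τ(702 nm) = 0.136 × (500/702)⁴ × 2.4207 = 0.136 × 0.2574 × 2.4207 = 0.0847.
τ(469 nm) = 0.136 × (500/469)⁴ × 2.4207 = 0.136 × 1.2918 × 2.4207 = 0.4253.
T(702)/T(469) = exp(τ_B − τ_A) = exp(0.3405) = 1.4057.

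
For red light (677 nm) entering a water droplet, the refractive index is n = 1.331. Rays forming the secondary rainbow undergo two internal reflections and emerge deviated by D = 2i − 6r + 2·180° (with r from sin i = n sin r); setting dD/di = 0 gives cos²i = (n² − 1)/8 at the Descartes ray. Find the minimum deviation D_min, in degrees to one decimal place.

cos²i = (1.77156 − 1)/8 = 0.09645; i = arccos(0.31056) = 71.907°.
sin r = sin 71.907°/1.331 = 0.71417; r = 45.575°.
D_min = 2·71.907° − 6·45.575° + 360° = 230.365°.

230.4°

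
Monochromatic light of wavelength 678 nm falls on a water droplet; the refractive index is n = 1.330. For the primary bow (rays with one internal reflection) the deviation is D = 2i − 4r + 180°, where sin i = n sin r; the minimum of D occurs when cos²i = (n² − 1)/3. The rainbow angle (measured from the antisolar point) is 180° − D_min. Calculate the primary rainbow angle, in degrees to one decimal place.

42.5°

cos²i = (1.76890 − 1)/3 = 0.25630; i = arccos(0.50626) = 59.585°.
sin r = sin 59.585°/1.330 = 0.64841; r = 40.422°.
D_min = 2·59.585° − 4·40.422° + 180° = 137.484°.
Rainbow angle = 180° − D_min = 42.516°.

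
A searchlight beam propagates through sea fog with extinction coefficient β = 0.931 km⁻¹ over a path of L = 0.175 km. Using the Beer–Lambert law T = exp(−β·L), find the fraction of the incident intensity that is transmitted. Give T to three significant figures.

0.850

τ = β·L = 0.931 × 0.175 = 0.1629.
T = exp(−0.1629) = 0.8497.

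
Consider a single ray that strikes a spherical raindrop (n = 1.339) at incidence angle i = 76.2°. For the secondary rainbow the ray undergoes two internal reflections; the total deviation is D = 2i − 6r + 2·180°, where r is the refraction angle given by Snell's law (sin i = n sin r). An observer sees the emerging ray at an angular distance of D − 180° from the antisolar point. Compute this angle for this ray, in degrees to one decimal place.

sin r = sin 76.2° / 1.339 = 0.9711/1.339 = 0.7253; r = 46.49°.
D = 2·76.2° − 6·46.49° + 2·180° = 152.40° − 278.95° + 360° = 233.45°.
Angle from antisolar point = D − 180° = 53.45°.

53.5°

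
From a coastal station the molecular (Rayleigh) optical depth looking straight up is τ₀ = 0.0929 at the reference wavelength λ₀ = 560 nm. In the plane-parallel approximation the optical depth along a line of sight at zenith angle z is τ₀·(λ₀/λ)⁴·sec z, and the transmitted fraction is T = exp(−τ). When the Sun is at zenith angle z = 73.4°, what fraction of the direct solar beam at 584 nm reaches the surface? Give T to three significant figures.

0.760

sec 73.4° = 3.5003.
τ = 0.0929 × (560/584)⁴ × 3.5003 = 0.0929 × 0.8455 × 3.5003 = 0.2749.
T = exp(−0.2749) = 0.7596.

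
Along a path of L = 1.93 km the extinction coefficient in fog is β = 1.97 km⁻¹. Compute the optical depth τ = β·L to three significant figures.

3.80

τ = β·L = 1.97 × 1.93 = 3.8021.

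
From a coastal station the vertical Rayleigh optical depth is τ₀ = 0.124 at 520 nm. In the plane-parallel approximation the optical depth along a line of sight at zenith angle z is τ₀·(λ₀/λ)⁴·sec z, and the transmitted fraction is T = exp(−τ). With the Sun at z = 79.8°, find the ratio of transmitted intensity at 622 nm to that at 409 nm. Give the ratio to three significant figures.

4.43

Airmass: sec 79.8° = 5.6470.
τ(622 nm) = 0.124 × (520/622)⁴ × 5.6470 = 0.124 × 0.4885 × 5.6470 = 0.3421.
τ(409 nm) = 0.124 × (520/409)⁴ × 5.6470 = 0.124 × 2.6129 × 5.6470 = 1.8296.
T(622)/T(409) = exp(τ_B − τ_A) = exp(1.4876) = 4.4263.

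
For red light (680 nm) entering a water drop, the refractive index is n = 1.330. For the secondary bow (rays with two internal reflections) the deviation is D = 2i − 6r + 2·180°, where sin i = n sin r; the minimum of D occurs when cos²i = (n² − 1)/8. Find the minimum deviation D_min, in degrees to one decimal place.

230.1°

cos²i = (1.76890 − 1)/8 = 0.09611; i = arccos(0.31002) = 71.940°.
sin r = sin 71.940°/1.330 = 0.71483; r = 45.630°.
D_min = 2·71.940° − 6·45.630° + 360° = 230.101°.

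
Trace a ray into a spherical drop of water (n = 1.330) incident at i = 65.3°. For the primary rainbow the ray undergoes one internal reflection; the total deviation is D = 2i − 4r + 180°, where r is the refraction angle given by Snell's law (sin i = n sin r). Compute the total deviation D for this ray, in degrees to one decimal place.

138.3°

sin r = sin 65.3° / 1.330 = 0.9085/1.330 = 0.6831; r = 43.09°.
D = 2·65.3° − 4·43.09° + 180° = 130.60° − 172.34° + 180° = 138.26°.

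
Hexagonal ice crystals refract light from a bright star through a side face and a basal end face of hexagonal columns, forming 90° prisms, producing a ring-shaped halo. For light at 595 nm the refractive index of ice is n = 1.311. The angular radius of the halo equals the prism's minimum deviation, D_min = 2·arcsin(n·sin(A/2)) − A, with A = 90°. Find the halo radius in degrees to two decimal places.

45.95°

n·sin(A/2) = 1.311 × sin 45° = 1.311 × 0.7071 = 0.9270.
D_min = 2·arcsin(0.9270) − 90° = 2 × 67.974° − 90° = 45.949°.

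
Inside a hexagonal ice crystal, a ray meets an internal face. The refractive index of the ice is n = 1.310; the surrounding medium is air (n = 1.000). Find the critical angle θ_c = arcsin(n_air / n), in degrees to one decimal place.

49.8°

sin θ_c = n_air / n = 1.000 / 1.310 = 0.7634.
θ_c = arcsin(0.7634) = 49.76°.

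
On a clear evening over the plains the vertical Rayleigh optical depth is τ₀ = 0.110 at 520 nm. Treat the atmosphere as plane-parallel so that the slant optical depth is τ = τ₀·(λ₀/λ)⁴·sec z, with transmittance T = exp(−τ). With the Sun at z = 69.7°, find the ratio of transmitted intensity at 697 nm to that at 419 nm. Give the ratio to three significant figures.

1.92

Airmass: sec 69.7° = 2.8824.
τ(697 nm) = 0.110 × (520/697)⁴ × 2.8824 = 0.110 × 0.3098 × 2.8824 = 0.0982.
τ(419 nm) = 0.110 × (520/419)⁴ × 2.8824 = 0.110 × 2.3722 × 2.8824 = 0.7521.
T(697)/T(419) = exp(τ_B − τ_A) = exp(0.6539) = 1.9231.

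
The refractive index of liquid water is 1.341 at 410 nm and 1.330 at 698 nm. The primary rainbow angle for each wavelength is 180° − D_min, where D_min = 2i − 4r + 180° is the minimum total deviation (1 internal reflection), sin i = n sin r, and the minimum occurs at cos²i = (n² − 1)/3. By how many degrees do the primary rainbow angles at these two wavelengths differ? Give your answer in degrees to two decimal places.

1.59°

At 410 nm (n = 1.341): cos²i = 0.26609 → i = 58.946°, r = 39.705°, D_min = 139.071°, rainbow angle = 40.929°.
At 698 nm (n = 1.330): cos²i = 0.25630 → i = 59.585°, r = 40.422°, D_min = 137.484°, rainbow angle = 42.516°.
Angular width = |40.929° − 42.516°| = 1.588°.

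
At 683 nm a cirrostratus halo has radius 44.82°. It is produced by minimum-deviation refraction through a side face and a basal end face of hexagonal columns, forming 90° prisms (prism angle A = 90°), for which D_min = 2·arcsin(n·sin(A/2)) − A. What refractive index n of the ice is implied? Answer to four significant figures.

Rearranging: n = sin((D_min + A)/2) / sin(A/2).
(D_min + A)/2 = (44.82° + 90°)/2 = 67.410°.
n = sin 67.410° / sin 45° = 0.9233 / 0.7071 = 1.3057.

1.306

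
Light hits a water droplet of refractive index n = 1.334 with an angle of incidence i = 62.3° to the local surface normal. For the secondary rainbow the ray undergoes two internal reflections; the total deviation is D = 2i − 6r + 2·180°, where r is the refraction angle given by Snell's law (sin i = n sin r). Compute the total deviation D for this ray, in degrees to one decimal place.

235.1°

sin r = sin 62.3° / 1.334 = 0.8854/1.334 = 0.6637; r = 41.58°.
D = 2·62.3° − 6·41.58° + 2·180° = 124.60° − 249.50° + 360° = 235.10°.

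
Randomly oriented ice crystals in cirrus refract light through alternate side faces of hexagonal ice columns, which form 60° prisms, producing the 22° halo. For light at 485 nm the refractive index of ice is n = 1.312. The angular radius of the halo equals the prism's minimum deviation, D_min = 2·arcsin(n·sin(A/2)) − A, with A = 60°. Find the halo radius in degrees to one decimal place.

22.0°

n·sin(A/2) = 1.312 × sin 30° = 1.312 × 0.5000 = 0.6560.
D_min = 2·arcsin(0.6560) − 60° = 2 × 40.996° − 60° = 21.991°.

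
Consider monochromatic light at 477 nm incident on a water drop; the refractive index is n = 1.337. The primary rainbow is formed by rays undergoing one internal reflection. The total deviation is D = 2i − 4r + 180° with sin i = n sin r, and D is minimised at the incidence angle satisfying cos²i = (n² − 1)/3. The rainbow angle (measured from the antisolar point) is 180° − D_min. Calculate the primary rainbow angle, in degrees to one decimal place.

cos²i = (1.78757 − 1)/3 = 0.26252; i = arccos(0.51237) = 59.178°.
sin r = sin 59.178°/1.337 = 0.64231; r = 39.964°.
D_min = 2·59.178° − 4·39.964° + 180° = 138.500°.
Rainbow angle = 180° − D_min = 41.500°.

41.5°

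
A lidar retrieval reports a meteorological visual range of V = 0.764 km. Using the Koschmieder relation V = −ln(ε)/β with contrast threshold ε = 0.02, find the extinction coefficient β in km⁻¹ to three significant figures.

5.12 km⁻¹

β = −ln(0.02) / V = 3.912 / 0.764 = 5.1204 km⁻¹.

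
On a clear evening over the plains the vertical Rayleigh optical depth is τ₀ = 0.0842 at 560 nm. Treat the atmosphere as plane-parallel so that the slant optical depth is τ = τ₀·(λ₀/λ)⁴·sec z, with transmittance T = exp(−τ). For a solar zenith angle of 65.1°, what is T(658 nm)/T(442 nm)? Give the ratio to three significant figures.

Airmass: sec 65.1° = 2.3751.
τ(658 nm) = 0.0842 × (560/658)⁴ × 2.3751 = 0.0842 × 0.5246 × 2.3751 = 0.1049.
τ(442 nm) = 0.0842 × (560/442)⁴ × 2.3751 = 0.0842 × 2.5767 × 2.3751 = 0.5153.
T(658)/T(442) = exp(τ_B − τ_A) = exp(0.4104) = 1.5074.

1.51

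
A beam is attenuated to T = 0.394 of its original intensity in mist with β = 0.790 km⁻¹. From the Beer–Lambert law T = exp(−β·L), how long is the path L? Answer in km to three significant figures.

Beer–Lambert: T = exp(−βL) ⇒ L = −ln(T)/β = −ln(0.394)/0.790 = 0.9314/0.790 = 1.179 km.

1.18 km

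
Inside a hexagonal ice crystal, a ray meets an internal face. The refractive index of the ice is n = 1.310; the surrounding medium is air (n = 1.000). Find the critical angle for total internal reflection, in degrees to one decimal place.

sin θ_c = n_air / n = 1.000 / 1.310 = 0.7634.
θ_c = arcsin(0.7634) = 49.76°.

49.8°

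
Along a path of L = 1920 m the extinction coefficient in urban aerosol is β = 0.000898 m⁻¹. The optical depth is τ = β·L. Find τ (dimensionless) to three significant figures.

1.72

τ = β·L = 0.000898 × 1920 = 1.7242.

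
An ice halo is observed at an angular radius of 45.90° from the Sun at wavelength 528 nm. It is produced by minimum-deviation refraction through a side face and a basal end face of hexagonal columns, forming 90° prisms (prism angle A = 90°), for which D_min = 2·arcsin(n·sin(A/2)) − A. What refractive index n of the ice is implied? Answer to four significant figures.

1.311

Rearranging: n = sin((D_min + A)/2) / sin(A/2).
(D_min + A)/2 = (45.90° + 90°)/2 = 67.950°.
n = sin 67.950° / sin 45° = 0.9269 / 0.7071 = 1.3108.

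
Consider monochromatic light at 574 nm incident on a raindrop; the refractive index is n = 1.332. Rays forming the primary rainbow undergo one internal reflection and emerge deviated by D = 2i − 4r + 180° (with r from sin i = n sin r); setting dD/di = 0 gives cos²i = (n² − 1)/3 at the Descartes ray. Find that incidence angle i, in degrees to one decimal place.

cos²i = (1.332² − 1)/3 = (1.77422 − 1)/3 = 0.25807.
cos i = 0.50801, so i = 59.469°.

59.5°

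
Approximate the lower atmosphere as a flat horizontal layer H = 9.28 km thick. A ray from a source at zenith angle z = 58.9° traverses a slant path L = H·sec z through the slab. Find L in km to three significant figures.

18.0 km

sec z = 1/cos 58.9° = 1.9360.
L = 9.28 × 1.9360 = 17.966 km.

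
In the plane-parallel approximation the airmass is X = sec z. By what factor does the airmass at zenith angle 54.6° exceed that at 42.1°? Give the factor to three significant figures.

1.28

X(54.6°)/X(42.1°) = sec 54.6° / sec 42.1° = cos 42.1° / cos 54.6° = 0.7420/0.5793 = 1.2809.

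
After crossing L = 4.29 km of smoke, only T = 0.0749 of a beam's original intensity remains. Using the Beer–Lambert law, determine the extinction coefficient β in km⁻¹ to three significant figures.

Beer–Lambert: T = exp(−βL) ⇒ β = −ln(T)/L = −ln(0.0749)/4.29 = 2.5916/4.29 = 0.6041 km⁻¹.

0.604 km⁻¹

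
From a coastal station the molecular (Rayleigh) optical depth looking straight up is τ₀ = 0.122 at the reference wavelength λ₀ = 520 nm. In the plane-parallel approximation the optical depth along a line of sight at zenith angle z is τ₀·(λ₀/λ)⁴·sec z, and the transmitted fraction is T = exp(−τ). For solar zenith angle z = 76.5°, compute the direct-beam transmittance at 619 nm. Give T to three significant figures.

0.771

sec 76.5° = 4.2837.
τ = 0.122 × (520/619)⁴ × 4.2837 = 0.122 × 0.4980 × 4.2837 = 0.2603.
T = exp(−0.2603) = 0.7708.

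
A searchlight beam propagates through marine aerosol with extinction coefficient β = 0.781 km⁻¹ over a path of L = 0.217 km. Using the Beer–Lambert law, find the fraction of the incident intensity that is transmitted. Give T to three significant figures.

τ = β·L = 0.781 × 0.217 = 0.1695.
T = exp(−0.1695) = 0.8441.

0.844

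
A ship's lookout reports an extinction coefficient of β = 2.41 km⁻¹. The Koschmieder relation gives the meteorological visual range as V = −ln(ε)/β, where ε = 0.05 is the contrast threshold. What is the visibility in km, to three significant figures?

V = −ln(0.05) / 2.41 = 2.996 / 2.41 = 1.2430 km.

1.24 km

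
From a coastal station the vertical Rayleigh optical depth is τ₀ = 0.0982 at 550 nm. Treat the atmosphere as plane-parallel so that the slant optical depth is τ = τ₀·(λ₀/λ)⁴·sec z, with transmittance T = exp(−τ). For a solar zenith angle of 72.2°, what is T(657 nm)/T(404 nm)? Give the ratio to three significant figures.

2.57

Airmass: sec 72.2° = 3.2712.
τ(657 nm) = 0.0982 × (550/657)⁴ × 3.2712 = 0.0982 × 0.4911 × 3.2712 = 0.1578.
τ(404 nm) = 0.0982 × (550/404)⁴ × 3.2712 = 0.0982 × 3.4350 × 3.2712 = 1.1034.
T(657)/T(404) = exp(τ_B − τ_A) = exp(0.9457) = 2.5745.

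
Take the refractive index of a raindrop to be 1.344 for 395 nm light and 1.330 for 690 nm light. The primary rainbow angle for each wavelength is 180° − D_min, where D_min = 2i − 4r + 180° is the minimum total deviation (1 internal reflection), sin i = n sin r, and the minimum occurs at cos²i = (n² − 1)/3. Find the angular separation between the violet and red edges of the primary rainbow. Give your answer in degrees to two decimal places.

At 395 nm (n = 1.344): cos²i = 0.26878 → i = 58.772°, r = 39.512°, D_min = 139.495°, rainbow angle = 40.505°.
At 690 nm (n = 1.330): cos²i = 0.25630 → i = 59.585°, r = 40.422°, D_min = 137.484°, rainbow angle = 42.516°.
Angular width = |40.505° − 42.516°| = 2.011°.

2.01°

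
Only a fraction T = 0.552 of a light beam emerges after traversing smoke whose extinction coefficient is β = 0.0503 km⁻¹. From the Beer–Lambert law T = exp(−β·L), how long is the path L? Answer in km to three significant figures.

Beer–Lambert: T = exp(−βL) ⇒ L = −ln(T)/β = −ln(0.552)/0.0503 = 0.5942/0.0503 = 11.81 km.

11.8 km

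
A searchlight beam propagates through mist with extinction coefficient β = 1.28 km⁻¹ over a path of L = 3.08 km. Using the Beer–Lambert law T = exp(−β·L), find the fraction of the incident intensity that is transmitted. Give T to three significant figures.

0.0194

τ = β·L = 1.28 × 3.08 = 3.9424.
T = exp(−3.9424) = 0.0194.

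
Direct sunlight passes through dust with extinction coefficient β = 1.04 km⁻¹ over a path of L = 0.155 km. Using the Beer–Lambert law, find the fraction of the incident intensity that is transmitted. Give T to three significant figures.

τ = β·L = 1.04 × 0.155 = 0.1612.
T = exp(−0.1612) = 0.8511.

0.851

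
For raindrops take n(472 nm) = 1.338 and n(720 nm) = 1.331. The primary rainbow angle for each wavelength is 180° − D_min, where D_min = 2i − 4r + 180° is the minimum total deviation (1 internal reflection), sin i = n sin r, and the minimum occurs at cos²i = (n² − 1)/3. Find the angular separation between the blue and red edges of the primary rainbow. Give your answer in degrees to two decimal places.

1.01°

At 472 nm (n = 1.338): cos²i = 0.26341 → i = 59.120°, r = 39.899°, D_min = 138.643°, rainbow angle = 41.357°.
At 720 nm (n = 1.331): cos²i = 0.25719 → i = 59.527°, r = 40.356°, D_min = 137.630°, rainbow angle = 42.370°.
Angular width = |41.357° − 42.370°| = 1.013°.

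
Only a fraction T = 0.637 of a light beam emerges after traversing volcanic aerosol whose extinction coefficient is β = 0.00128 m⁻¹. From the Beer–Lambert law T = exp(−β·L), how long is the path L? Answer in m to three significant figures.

352 m

Beer–Lambert: T = exp(−βL) ⇒ L = −ln(T)/β = −ln(0.637)/0.00128 = 0.4510/0.00128 = 352.3 m.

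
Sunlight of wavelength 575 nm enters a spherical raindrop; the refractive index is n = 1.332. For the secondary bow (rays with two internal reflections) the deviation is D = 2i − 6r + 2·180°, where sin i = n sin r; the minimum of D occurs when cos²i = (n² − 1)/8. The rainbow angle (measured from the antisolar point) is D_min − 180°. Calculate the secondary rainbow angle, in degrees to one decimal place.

50.6°

cos²i = (1.77422 − 1)/8 = 0.09678; i = arccos(0.31109) = 71.875°.
sin r = sin 71.875°/1.332 = 0.71350; r = 45.520°.
D_min = 2·71.875° − 6·45.520° + 360° = 230.628°.
Rainbow angle = D_min − 180° = 50.628°.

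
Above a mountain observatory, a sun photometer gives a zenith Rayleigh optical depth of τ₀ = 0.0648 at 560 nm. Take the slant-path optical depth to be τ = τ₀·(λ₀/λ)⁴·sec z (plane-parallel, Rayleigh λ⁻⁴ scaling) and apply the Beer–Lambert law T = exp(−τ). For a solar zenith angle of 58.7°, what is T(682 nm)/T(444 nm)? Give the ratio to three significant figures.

1.30

Airmass: sec 58.7° = 1.9249.
τ(682 nm) = 0.0648 × (560/682)⁴ × 1.9249 = 0.0648 × 0.4546 × 1.9249 = 0.0567.
τ(444 nm) = 0.0648 × (560/444)⁴ × 1.9249 = 0.0648 × 2.5306 × 1.9249 = 0.3156.
T(682)/T(444) = exp(τ_B − τ_A) = exp(0.2589) = 1.2956.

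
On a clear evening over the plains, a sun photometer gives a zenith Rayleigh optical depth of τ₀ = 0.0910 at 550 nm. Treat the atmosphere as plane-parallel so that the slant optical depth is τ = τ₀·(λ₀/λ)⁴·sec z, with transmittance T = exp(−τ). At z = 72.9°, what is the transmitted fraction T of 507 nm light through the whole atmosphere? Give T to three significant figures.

sec 72.9° = 3.4009.
τ = 0.0910 × (550/507)⁴ × 3.4009 = 0.0910 × 1.3849 × 3.4009 = 0.4286.
T = exp(−0.4286) = 0.6514.

0.651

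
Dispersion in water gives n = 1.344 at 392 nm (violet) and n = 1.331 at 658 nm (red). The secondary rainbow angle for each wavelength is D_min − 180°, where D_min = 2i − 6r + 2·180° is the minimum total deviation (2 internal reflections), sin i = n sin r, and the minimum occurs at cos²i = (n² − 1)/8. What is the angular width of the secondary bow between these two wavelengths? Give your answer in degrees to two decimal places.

3.37°

At 392 nm (n = 1.344): cos²i = 0.10079 → i = 71.490°, r = 44.874°, D_min = 233.733°, rainbow angle = 53.733°.
At 658 nm (n = 1.331): cos²i = 0.09645 → i = 71.907°, r = 45.575°, D_min = 230.365°, rainbow angle = 50.365°.
Angular width = |53.733° − 50.365°| = 3.368°.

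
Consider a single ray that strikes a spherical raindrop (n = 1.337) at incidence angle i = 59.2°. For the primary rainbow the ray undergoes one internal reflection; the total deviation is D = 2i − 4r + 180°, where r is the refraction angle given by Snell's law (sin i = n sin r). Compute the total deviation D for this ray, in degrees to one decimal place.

sin r = sin 59.2° / 1.337 = 0.8590/1.337 = 0.6425; r = 39.97°.
D = 2·59.2° − 4·39.97° + 180° = 118.40° − 159.90° + 180° = 138.50°.

138.5°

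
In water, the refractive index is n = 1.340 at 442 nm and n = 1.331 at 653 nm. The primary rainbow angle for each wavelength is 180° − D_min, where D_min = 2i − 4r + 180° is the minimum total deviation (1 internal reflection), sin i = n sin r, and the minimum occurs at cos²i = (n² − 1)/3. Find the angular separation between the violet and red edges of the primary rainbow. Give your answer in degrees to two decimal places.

1.30°

At 442 nm (n = 1.340): cos²i = 0.26520 → i = 59.004°, r = 39.770°, D_min = 138.929°, rainbow angle = 41.071°.
At 653 nm (n = 1.331): cos²i = 0.25719 → i = 59.527°, r = 40.356°, D_min = 137.630°, rainbow angle = 42.370°.
Angular width = |41.071° − 42.370°| = 1.299°.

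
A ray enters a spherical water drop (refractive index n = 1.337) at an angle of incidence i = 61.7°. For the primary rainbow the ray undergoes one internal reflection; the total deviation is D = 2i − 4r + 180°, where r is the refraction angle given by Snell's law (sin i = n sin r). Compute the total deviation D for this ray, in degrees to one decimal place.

138.6°

sin r = sin 61.7° / 1.337 = 0.8805/1.337 = 0.6585; r = 41.19°.
D = 2·61.7° − 4·41.19° + 180° = 123.40° − 164.76° + 180° = 138.64°.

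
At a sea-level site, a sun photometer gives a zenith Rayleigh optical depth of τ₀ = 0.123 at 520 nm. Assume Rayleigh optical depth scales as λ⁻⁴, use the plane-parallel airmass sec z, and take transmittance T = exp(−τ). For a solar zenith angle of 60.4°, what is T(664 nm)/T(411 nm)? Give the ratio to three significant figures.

1.72

Airmass: sec 60.4° = 2.0245.
τ(664 nm) = 0.123 × (520/664)⁴ × 2.0245 = 0.123 × 0.3761 × 2.0245 = 0.0937.
τ(411 nm) = 0.123 × (520/411)⁴ × 2.0245 = 0.123 × 2.5624 × 2.0245 = 0.6381.
T(664)/T(411) = exp(τ_B − τ_A) = exp(0.5444) = 1.7236.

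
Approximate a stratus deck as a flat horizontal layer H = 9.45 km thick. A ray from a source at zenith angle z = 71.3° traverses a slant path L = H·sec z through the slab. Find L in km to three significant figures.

sec z = 1/cos 71.3° = 3.1190.
L = 9.45 × 3.1190 = 29.475 km.

29.5 km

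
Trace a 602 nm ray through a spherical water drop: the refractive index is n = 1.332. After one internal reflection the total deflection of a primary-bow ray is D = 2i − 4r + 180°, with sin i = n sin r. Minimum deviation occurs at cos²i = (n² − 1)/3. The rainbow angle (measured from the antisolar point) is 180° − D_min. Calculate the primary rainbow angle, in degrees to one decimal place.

42.2°

cos²i = (1.77422 − 1)/3 = 0.25807; i = arccos(0.50801) = 59.469°.
sin r = sin 59.469°/1.332 = 0.64666; r = 40.290°.
D_min = 2·59.469° − 4·40.290° + 180° = 137.776°.
Rainbow angle = 180° − D_min = 42.224°.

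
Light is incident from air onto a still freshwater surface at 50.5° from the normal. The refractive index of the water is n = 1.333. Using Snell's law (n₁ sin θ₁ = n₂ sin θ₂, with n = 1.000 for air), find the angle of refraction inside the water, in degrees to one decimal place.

Snell: sin θ_r = sin θ_i / n = sin 50.5° / 1.333 = 0.7716 / 1.333 = 0.5789.
θ_r = arcsin(0.5789) = 35.37°.

35.4°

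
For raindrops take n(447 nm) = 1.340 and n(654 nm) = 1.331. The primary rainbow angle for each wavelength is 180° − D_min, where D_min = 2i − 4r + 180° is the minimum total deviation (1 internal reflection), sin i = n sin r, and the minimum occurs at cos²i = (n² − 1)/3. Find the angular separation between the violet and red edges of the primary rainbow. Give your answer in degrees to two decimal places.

1.30°

At 447 nm (n = 1.340): cos²i = 0.26520 → i = 59.004°, r = 39.770°, D_min = 138.929°, rainbow angle = 41.071°.
At 654 nm (n = 1.331): cos²i = 0.25719 → i = 59.527°, r = 40.356°, D_min = 137.630°, rainbow angle = 42.370°.
Angular width = |41.071° − 42.370°| = 1.299°.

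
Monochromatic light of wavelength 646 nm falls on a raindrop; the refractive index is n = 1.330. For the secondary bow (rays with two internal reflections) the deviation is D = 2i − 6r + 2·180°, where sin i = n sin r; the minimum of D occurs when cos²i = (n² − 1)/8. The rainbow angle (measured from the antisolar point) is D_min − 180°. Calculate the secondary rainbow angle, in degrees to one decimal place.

cos²i = (1.76890 − 1)/8 = 0.09611; i = arccos(0.31002) = 71.940°.
sin r = sin 71.940°/1.330 = 0.71483; r = 45.630°.
D_min = 2·71.940° − 6·45.630° + 360° = 230.101°.
Rainbow angle = D_min − 180° = 50.101°.

50.1°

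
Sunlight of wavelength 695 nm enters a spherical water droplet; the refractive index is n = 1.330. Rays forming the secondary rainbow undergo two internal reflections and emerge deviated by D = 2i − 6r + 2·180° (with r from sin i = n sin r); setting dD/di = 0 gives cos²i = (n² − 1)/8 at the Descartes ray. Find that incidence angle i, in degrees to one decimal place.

71.9°

cos²i = (1.330² − 1)/8 = (1.76890 − 1)/8 = 0.09611.
cos i = 0.31002, so i = 71.940°.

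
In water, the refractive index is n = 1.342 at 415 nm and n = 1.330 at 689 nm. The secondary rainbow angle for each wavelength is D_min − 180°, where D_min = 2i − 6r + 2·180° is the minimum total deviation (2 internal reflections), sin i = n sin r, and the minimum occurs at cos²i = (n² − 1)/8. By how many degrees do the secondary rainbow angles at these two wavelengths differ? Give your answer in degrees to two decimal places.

At 415 nm (n = 1.342): cos²i = 0.10012 → i = 71.554°, r = 44.981°, D_min = 233.222°, rainbow angle = 53.222°.
At 689 nm (n = 1.330): cos²i = 0.09611 → i = 71.940°, r = 45.630°, D_min = 230.101°, rainbow angle = 50.101°.
Angular width = |53.222° − 50.101°| = 3.121°.

3.12°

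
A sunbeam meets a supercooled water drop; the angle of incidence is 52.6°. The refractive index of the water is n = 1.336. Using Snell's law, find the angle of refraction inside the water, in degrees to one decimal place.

36.5°

Snell: sin θ_r = sin θ_i / n = sin 52.6° / 1.336 = 0.7944 / 1.336 = 0.5946.
θ_r = arcsin(0.5946) = 36.49°.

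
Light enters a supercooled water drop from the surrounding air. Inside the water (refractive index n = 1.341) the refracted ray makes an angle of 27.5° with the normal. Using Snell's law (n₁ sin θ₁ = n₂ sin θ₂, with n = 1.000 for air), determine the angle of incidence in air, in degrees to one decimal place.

38.3°

Snell: sin θ_i = n · sin θ_r = 1.341 × sin 27.5° = 1.341 × 0.4617 = 0.6192.
θ_i = arcsin(0.6192) = 38.26°.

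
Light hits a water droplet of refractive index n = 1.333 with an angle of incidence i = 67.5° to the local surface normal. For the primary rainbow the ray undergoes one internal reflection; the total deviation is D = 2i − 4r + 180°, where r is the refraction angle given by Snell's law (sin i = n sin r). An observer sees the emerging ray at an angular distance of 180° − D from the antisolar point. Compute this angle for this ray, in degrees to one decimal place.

sin r = sin 67.5° / 1.333 = 0.9239/1.333 = 0.6931; r = 43.87°.
D = 2·67.5° − 4·43.87° + 180° = 135.00° − 175.50° + 180° = 139.50°.
Angle from antisolar point = 180° − D = 40.50°.

40.5°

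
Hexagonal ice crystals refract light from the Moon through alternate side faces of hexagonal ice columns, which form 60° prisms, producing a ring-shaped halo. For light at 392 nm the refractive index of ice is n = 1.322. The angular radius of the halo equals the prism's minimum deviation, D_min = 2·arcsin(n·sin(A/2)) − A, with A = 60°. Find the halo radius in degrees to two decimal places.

n·sin(A/2) = 1.322 × sin 30° = 1.322 × 0.5000 = 0.6610.
D_min = 2·arcsin(0.6610) − 60° = 2 × 41.376° − 60° = 22.752°.

22.75°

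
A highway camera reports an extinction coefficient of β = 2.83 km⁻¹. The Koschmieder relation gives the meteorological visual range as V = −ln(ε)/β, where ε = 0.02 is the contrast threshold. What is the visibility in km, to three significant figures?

V = −ln(0.02) / 2.83 = 3.912 / 2.83 = 1.3823 km.

1.38 km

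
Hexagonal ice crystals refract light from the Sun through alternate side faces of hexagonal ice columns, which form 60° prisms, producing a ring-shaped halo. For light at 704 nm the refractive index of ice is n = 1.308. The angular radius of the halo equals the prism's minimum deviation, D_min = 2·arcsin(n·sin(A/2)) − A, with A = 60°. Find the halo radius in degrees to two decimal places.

n·sin(A/2) = 1.308 × sin 30° = 1.308 × 0.5000 = 0.6540.
D_min = 2·arcsin(0.6540) − 60° = 2 × 40.844° − 60° = 21.688°.

21.69°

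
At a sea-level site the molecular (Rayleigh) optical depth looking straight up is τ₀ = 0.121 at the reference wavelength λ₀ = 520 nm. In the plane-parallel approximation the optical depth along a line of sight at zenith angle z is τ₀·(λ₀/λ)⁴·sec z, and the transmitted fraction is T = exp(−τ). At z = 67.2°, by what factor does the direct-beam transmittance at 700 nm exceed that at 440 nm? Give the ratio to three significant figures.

Airmass: sec 67.2° = 2.5805.
τ(700 nm) = 0.121 × (520/700)⁴ × 2.5805 = 0.121 × 0.3045 × 2.5805 = 0.0951.
τ(440 nm) = 0.121 × (520/440)⁴ × 2.5805 = 0.121 × 1.9508 × 2.5805 = 0.6091.
T(700)/T(440) = exp(τ_B − τ_A) = exp(0.5140) = 1.6720.

1.67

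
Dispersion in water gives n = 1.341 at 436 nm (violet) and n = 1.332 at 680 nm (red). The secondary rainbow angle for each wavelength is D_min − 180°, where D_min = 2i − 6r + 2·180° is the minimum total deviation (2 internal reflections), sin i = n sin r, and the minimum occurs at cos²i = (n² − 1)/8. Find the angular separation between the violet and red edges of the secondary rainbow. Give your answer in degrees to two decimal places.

2.34°

At 436 nm (n = 1.341): cos²i = 0.09979 → i = 71.586°, r = 45.034°, D_min = 232.966°, rainbow angle = 52.966°.
At 680 nm (n = 1.332): cos²i = 0.09678 → i = 71.875°, r = 45.520°, D_min = 230.628°, rainbow angle = 50.628°.
Angular width = |52.966° − 50.628°| = 2.337°.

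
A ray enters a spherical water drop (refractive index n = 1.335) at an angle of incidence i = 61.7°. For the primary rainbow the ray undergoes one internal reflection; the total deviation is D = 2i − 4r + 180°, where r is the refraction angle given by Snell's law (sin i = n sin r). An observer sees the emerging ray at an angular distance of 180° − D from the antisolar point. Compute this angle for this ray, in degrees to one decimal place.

41.7°

sin r = sin 61.7° / 1.335 = 0.8805/1.335 = 0.6595; r = 41.26°.
D = 2·61.7° − 4·41.26° + 180° = 123.40° − 165.06° + 180° = 138.34°.
Angle from antisolar point = 180° − D = 41.66°.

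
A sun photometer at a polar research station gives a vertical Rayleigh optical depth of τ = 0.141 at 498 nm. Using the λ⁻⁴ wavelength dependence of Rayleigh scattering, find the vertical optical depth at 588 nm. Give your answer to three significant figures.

0.0725

τ(588 nm) = τ(498 nm) × (498/588)⁴ = 0.141 × (0.8469)⁴ = 0.141 × 0.5145 = 0.0725.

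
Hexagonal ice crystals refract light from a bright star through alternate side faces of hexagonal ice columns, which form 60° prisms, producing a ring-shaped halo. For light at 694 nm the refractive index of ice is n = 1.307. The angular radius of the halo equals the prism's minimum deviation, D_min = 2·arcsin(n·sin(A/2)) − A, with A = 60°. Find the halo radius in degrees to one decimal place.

n·sin(A/2) = 1.307 × sin 30° = 1.307 × 0.5000 = 0.6535.
D_min = 2·arcsin(0.6535) − 60° = 2 × 40.806° − 60° = 21.612°.

21.6°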